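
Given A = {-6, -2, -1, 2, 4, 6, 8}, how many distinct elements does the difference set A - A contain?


A - A = {a - a' : a, a' ∈ A}; |A| = 7.
Bounds: 2|A|-1 ≤ |A - A| ≤ |A|² - |A| + 1, i.e. 13 ≤ |A - A| ≤ 43.
Note: 0 ∈ A - A always (from a - a). The set is symmetric: if d ∈ A - A then -d ∈ A - A.
Enumerate nonzero differences d = a - a' with a > a' (then include -d):
Positive differences: {1, 2, 3, 4, 5, 6, 7, 8, 9, 10, 12, 14}
Full difference set: {0} ∪ (positive diffs) ∪ (negative diffs).
|A - A| = 1 + 2·12 = 25 (matches direct enumeration: 25).

|A - A| = 25


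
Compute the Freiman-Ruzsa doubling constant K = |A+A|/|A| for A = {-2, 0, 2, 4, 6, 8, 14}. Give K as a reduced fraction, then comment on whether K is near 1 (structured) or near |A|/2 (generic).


|A| = 7.
Compute A + A by enumerating all 49 pairs.
A + A = {-4, -2, 0, 2, 4, 6, 8, 10, 12, 14, 16, 18, 20, 22, 28}, so |A + A| = 15.
K = |A + A| / |A| = 15/7 (already in lowest terms) ≈ 2.1429.
Reference: AP of size 7 gives K = 13/7 ≈ 1.8571; a fully generic set of size 7 gives K ≈ 4.0000.

|A| = 7, |A + A| = 15, K = 15/7.


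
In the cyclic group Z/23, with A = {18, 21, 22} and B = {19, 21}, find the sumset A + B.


Work in Z/23Z: reduce every sum a + b modulo 23.
Enumerate all 6 pairs:
a = 18: 18+19=14, 18+21=16
a = 21: 21+19=17, 21+21=19
a = 22: 22+19=18, 22+21=20
Distinct residues collected: {14, 16, 17, 18, 19, 20}
|A + B| = 6 (out of 23 total residues).

A + B = {14, 16, 17, 18, 19, 20}


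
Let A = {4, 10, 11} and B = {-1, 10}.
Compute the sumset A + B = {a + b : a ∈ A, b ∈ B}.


A + B = {a + b : a ∈ A, b ∈ B}.
Enumerate all |A|·|B| = 3·2 = 6 pairs (a, b) and collect distinct sums.
a = 4: 4+-1=3, 4+10=14
a = 10: 10+-1=9, 10+10=20
a = 11: 11+-1=10, 11+10=21
Collecting distinct sums: A + B = {3, 9, 10, 14, 20, 21}
|A + B| = 6

A + B = {3, 9, 10, 14, 20, 21}


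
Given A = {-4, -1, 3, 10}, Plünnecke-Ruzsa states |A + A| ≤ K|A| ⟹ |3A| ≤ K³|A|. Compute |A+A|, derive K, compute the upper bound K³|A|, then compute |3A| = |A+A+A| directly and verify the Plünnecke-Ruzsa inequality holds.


|A| = 4.
Step 1: Compute A + A by enumerating all 16 pairs.
A + A = {-8, -5, -2, -1, 2, 6, 9, 13, 20}, so |A + A| = 9.
Step 2: Doubling constant K = |A + A|/|A| = 9/4 = 9/4 ≈ 2.2500.
Step 3: Plünnecke-Ruzsa gives |3A| ≤ K³·|A| = (2.2500)³ · 4 ≈ 45.5625.
Step 4: Compute 3A = A + A + A directly by enumerating all triples (a,b,c) ∈ A³; |3A| = 16.
Step 5: Check 16 ≤ 45.5625? Yes ✓.

K = 9/4, Plünnecke-Ruzsa bound K³|A| ≈ 45.5625, |3A| = 16, inequality holds.


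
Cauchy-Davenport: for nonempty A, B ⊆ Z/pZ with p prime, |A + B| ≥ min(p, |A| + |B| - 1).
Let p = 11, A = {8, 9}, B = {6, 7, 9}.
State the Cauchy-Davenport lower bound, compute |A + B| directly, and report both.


Cauchy-Davenport: |A + B| ≥ min(p, |A| + |B| - 1) for A, B nonempty in Z/pZ.
|A| = 2, |B| = 3, p = 11.
CD lower bound = min(11, 2 + 3 - 1) = min(11, 4) = 4.
Compute A + B mod 11 directly:
a = 8: 8+6=3, 8+7=4, 8+9=6
a = 9: 9+6=4, 9+7=5, 9+9=7
A + B = {3, 4, 5, 6, 7}, so |A + B| = 5.
Verify: 5 ≥ 4? Yes ✓.

CD lower bound = 4, actual |A + B| = 5.


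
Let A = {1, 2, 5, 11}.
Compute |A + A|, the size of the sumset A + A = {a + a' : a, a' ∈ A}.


A + A = {a + a' : a, a' ∈ A}; |A| = 4.
General bounds: 2|A| - 1 ≤ |A + A| ≤ |A|(|A|+1)/2, i.e. 7 ≤ |A + A| ≤ 10.
Lower bound 2|A|-1 is attained iff A is an arithmetic progression.
Enumerate sums a + a' for a ≤ a' (symmetric, so this suffices):
a = 1: 1+1=2, 1+2=3, 1+5=6, 1+11=12
a = 2: 2+2=4, 2+5=7, 2+11=13
a = 5: 5+5=10, 5+11=16
a = 11: 11+11=22
Distinct sums: {2, 3, 4, 6, 7, 10, 12, 13, 16, 22}
|A + A| = 10

|A + A| = 10


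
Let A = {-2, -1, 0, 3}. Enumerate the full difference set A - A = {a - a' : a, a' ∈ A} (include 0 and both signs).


A - A = {a - a' : a, a' ∈ A}.
Compute a - a' for each ordered pair (a, a'):
a = -2: -2--2=0, -2--1=-1, -2-0=-2, -2-3=-5
a = -1: -1--2=1, -1--1=0, -1-0=-1, -1-3=-4
a = 0: 0--2=2, 0--1=1, 0-0=0, 0-3=-3
a = 3: 3--2=5, 3--1=4, 3-0=3, 3-3=0
Collecting distinct values (and noting 0 appears from a-a):
A - A = {-5, -4, -3, -2, -1, 0, 1, 2, 3, 4, 5}
|A - A| = 11

A - A = {-5, -4, -3, -2, -1, 0, 1, 2, 3, 4, 5}


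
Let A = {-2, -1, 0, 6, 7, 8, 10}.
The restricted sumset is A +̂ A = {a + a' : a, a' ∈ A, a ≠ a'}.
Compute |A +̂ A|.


Restricted sumset: A +̂ A = {a + a' : a ∈ A, a' ∈ A, a ≠ a'}.
Equivalently, take A + A and drop any sum 2a that is achievable ONLY as a + a for a ∈ A (i.e. sums representable only with equal summands).
Enumerate pairs (a, a') with a < a' (symmetric, so each unordered pair gives one sum; this covers all a ≠ a'):
  -2 + -1 = -3
  -2 + 0 = -2
  -2 + 6 = 4
  -2 + 7 = 5
  -2 + 8 = 6
  -2 + 10 = 8
  -1 + 0 = -1
  -1 + 6 = 5
  -1 + 7 = 6
  -1 + 8 = 7
  -1 + 10 = 9
  0 + 6 = 6
  0 + 7 = 7
  0 + 8 = 8
  0 + 10 = 10
  6 + 7 = 13
  6 + 8 = 14
  6 + 10 = 16
  7 + 8 = 15
  7 + 10 = 17
  8 + 10 = 18
Collected distinct sums: {-3, -2, -1, 4, 5, 6, 7, 8, 9, 10, 13, 14, 15, 16, 17, 18}
|A +̂ A| = 16
(Reference bound: |A +̂ A| ≥ 2|A| - 3 for |A| ≥ 2, with |A| = 7 giving ≥ 11.)

|A +̂ A| = 16


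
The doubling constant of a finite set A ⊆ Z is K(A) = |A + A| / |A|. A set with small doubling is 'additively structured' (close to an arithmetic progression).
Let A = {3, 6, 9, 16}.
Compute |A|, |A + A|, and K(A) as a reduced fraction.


|A| = 4.
Compute A + A by enumerating all 16 pairs.
A + A = {6, 9, 12, 15, 18, 19, 22, 25, 32}, so |A + A| = 9.
K = |A + A| / |A| = 9/4 (already in lowest terms) ≈ 2.2500.
Reference: AP of size 4 gives K = 7/4 ≈ 1.7500; a fully generic set of size 4 gives K ≈ 2.5000.

|A| = 4, |A + A| = 9, K = 9/4.


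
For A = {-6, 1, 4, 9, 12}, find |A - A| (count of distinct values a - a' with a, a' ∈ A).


A - A = {a - a' : a, a' ∈ A}; |A| = 5.
Bounds: 2|A|-1 ≤ |A - A| ≤ |A|² - |A| + 1, i.e. 9 ≤ |A - A| ≤ 21.
Note: 0 ∈ A - A always (from a - a). The set is symmetric: if d ∈ A - A then -d ∈ A - A.
Enumerate nonzero differences d = a - a' with a > a' (then include -d):
Positive differences: {3, 5, 7, 8, 10, 11, 15, 18}
Full difference set: {0} ∪ (positive diffs) ∪ (negative diffs).
|A - A| = 1 + 2·8 = 17 (matches direct enumeration: 17).

|A - A| = 17


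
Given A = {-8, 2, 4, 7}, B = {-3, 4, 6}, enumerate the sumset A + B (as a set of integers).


A + B = {a + b : a ∈ A, b ∈ B}.
Enumerate all |A|·|B| = 4·3 = 12 pairs (a, b) and collect distinct sums.
a = -8: -8+-3=-11, -8+4=-4, -8+6=-2
a = 2: 2+-3=-1, 2+4=6, 2+6=8
a = 4: 4+-3=1, 4+4=8, 4+6=10
a = 7: 7+-3=4, 7+4=11, 7+6=13
Collecting distinct sums: A + B = {-11, -4, -2, -1, 1, 4, 6, 8, 10, 11, 13}
|A + B| = 11

A + B = {-11, -4, -2, -1, 1, 4, 6, 8, 10, 11, 13}


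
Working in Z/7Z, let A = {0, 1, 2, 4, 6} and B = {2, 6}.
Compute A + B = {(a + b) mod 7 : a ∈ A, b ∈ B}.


Work in Z/7Z: reduce every sum a + b modulo 7.
Enumerate all 10 pairs:
a = 0: 0+2=2, 0+6=6
a = 1: 1+2=3, 1+6=0
a = 2: 2+2=4, 2+6=1
a = 4: 4+2=6, 4+6=3
a = 6: 6+2=1, 6+6=5
Distinct residues collected: {0, 1, 2, 3, 4, 5, 6}
|A + B| = 7 (out of 7 total residues).

A + B = {0, 1, 2, 3, 4, 5, 6}


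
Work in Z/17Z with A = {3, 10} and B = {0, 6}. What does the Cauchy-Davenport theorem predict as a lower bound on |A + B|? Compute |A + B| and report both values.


Cauchy-Davenport: |A + B| ≥ min(p, |A| + |B| - 1) for A, B nonempty in Z/pZ.
|A| = 2, |B| = 2, p = 17.
CD lower bound = min(17, 2 + 2 - 1) = min(17, 3) = 3.
Compute A + B mod 17 directly:
a = 3: 3+0=3, 3+6=9
a = 10: 10+0=10, 10+6=16
A + B = {3, 9, 10, 16}, so |A + B| = 4.
Verify: 4 ≥ 3? Yes ✓.

CD lower bound = 3, actual |A + B| = 4.


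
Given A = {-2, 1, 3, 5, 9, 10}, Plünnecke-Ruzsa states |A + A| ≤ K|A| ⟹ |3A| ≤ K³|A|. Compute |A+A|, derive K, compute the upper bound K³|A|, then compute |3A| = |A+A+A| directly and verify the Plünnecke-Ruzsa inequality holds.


|A| = 6.
Step 1: Compute A + A by enumerating all 36 pairs.
A + A = {-4, -1, 1, 2, 3, 4, 6, 7, 8, 10, 11, 12, 13, 14, 15, 18, 19, 20}, so |A + A| = 18.
Step 2: Doubling constant K = |A + A|/|A| = 18/6 = 18/6 ≈ 3.0000.
Step 3: Plünnecke-Ruzsa gives |3A| ≤ K³·|A| = (3.0000)³ · 6 ≈ 162.0000.
Step 4: Compute 3A = A + A + A directly by enumerating all triples (a,b,c) ∈ A³; |3A| = 33.
Step 5: Check 33 ≤ 162.0000? Yes ✓.

K = 18/6, Plünnecke-Ruzsa bound K³|A| ≈ 162.0000, |3A| = 33, inequality holds.


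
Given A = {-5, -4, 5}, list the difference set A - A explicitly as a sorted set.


A - A = {a - a' : a, a' ∈ A}.
Compute a - a' for each ordered pair (a, a'):
a = -5: -5--5=0, -5--4=-1, -5-5=-10
a = -4: -4--5=1, -4--4=0, -4-5=-9
a = 5: 5--5=10, 5--4=9, 5-5=0
Collecting distinct values (and noting 0 appears from a-a):
A - A = {-10, -9, -1, 0, 1, 9, 10}
|A - A| = 7

A - A = {-10, -9, -1, 0, 1, 9, 10}


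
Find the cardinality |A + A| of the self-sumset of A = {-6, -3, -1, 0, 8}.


A + A = {a + a' : a, a' ∈ A}; |A| = 5.
General bounds: 2|A| - 1 ≤ |A + A| ≤ |A|(|A|+1)/2, i.e. 9 ≤ |A + A| ≤ 15.
Lower bound 2|A|-1 is attained iff A is an arithmetic progression.
Enumerate sums a + a' for a ≤ a' (symmetric, so this suffices):
a = -6: -6+-6=-12, -6+-3=-9, -6+-1=-7, -6+0=-6, -6+8=2
a = -3: -3+-3=-6, -3+-1=-4, -3+0=-3, -3+8=5
a = -1: -1+-1=-2, -1+0=-1, -1+8=7
a = 0: 0+0=0, 0+8=8
a = 8: 8+8=16
Distinct sums: {-12, -9, -7, -6, -4, -3, -2, -1, 0, 2, 5, 7, 8, 16}
|A + A| = 14

|A + A| = 14


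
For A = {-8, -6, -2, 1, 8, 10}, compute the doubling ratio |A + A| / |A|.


|A| = 6.
Compute A + A by enumerating all 36 pairs.
A + A = {-16, -14, -12, -10, -8, -7, -5, -4, -1, 0, 2, 4, 6, 8, 9, 11, 16, 18, 20}, so |A + A| = 19.
K = |A + A| / |A| = 19/6 (already in lowest terms) ≈ 3.1667.
Reference: AP of size 6 gives K = 11/6 ≈ 1.8333; a fully generic set of size 6 gives K ≈ 3.5000.

|A| = 6, |A + A| = 19, K = 19/6.


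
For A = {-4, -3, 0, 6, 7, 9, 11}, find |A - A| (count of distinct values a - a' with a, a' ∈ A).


A - A = {a - a' : a, a' ∈ A}; |A| = 7.
Bounds: 2|A|-1 ≤ |A - A| ≤ |A|² - |A| + 1, i.e. 13 ≤ |A - A| ≤ 43.
Note: 0 ∈ A - A always (from a - a). The set is symmetric: if d ∈ A - A then -d ∈ A - A.
Enumerate nonzero differences d = a - a' with a > a' (then include -d):
Positive differences: {1, 2, 3, 4, 5, 6, 7, 9, 10, 11, 12, 13, 14, 15}
Full difference set: {0} ∪ (positive diffs) ∪ (negative diffs).
|A - A| = 1 + 2·14 = 29 (matches direct enumeration: 29).

|A - A| = 29


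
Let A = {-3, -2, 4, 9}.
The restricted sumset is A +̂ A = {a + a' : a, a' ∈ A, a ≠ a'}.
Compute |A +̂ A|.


Restricted sumset: A +̂ A = {a + a' : a ∈ A, a' ∈ A, a ≠ a'}.
Equivalently, take A + A and drop any sum 2a that is achievable ONLY as a + a for a ∈ A (i.e. sums representable only with equal summands).
Enumerate pairs (a, a') with a < a' (symmetric, so each unordered pair gives one sum; this covers all a ≠ a'):
  -3 + -2 = -5
  -3 + 4 = 1
  -3 + 9 = 6
  -2 + 4 = 2
  -2 + 9 = 7
  4 + 9 = 13
Collected distinct sums: {-5, 1, 2, 6, 7, 13}
|A +̂ A| = 6
(Reference bound: |A +̂ A| ≥ 2|A| - 3 for |A| ≥ 2, with |A| = 4 giving ≥ 5.)

|A +̂ A| = 6


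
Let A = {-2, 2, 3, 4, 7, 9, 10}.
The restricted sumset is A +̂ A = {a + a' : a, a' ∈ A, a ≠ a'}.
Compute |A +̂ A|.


Restricted sumset: A +̂ A = {a + a' : a ∈ A, a' ∈ A, a ≠ a'}.
Equivalently, take A + A and drop any sum 2a that is achievable ONLY as a + a for a ∈ A (i.e. sums representable only with equal summands).
Enumerate pairs (a, a') with a < a' (symmetric, so each unordered pair gives one sum; this covers all a ≠ a'):
  -2 + 2 = 0
  -2 + 3 = 1
  -2 + 4 = 2
  -2 + 7 = 5
  -2 + 9 = 7
  -2 + 10 = 8
  2 + 3 = 5
  2 + 4 = 6
  2 + 7 = 9
  2 + 9 = 11
  2 + 10 = 12
  3 + 4 = 7
  3 + 7 = 10
  3 + 9 = 12
  3 + 10 = 13
  4 + 7 = 11
  4 + 9 = 13
  4 + 10 = 14
  7 + 9 = 16
  7 + 10 = 17
  9 + 10 = 19
Collected distinct sums: {0, 1, 2, 5, 6, 7, 8, 9, 10, 11, 12, 13, 14, 16, 17, 19}
|A +̂ A| = 16
(Reference bound: |A +̂ A| ≥ 2|A| - 3 for |A| ≥ 2, with |A| = 7 giving ≥ 11.)

|A +̂ A| = 16


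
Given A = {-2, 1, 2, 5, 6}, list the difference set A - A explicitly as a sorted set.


A - A = {a - a' : a, a' ∈ A}.
Compute a - a' for each ordered pair (a, a'):
a = -2: -2--2=0, -2-1=-3, -2-2=-4, -2-5=-7, -2-6=-8
a = 1: 1--2=3, 1-1=0, 1-2=-1, 1-5=-4, 1-6=-5
a = 2: 2--2=4, 2-1=1, 2-2=0, 2-5=-3, 2-6=-4
a = 5: 5--2=7, 5-1=4, 5-2=3, 5-5=0, 5-6=-1
a = 6: 6--2=8, 6-1=5, 6-2=4, 6-5=1, 6-6=0
Collecting distinct values (and noting 0 appears from a-a):
A - A = {-8, -7, -5, -4, -3, -1, 0, 1, 3, 4, 5, 7, 8}
|A - A| = 13

A - A = {-8, -7, -5, -4, -3, -1, 0, 1, 3, 4, 5, 7, 8}


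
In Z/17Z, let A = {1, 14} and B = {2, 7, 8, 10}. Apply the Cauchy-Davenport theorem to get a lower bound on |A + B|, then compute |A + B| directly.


Cauchy-Davenport: |A + B| ≥ min(p, |A| + |B| - 1) for A, B nonempty in Z/pZ.
|A| = 2, |B| = 4, p = 17.
CD lower bound = min(17, 2 + 4 - 1) = min(17, 5) = 5.
Compute A + B mod 17 directly:
a = 1: 1+2=3, 1+7=8, 1+8=9, 1+10=11
a = 14: 14+2=16, 14+7=4, 14+8=5, 14+10=7
A + B = {3, 4, 5, 7, 8, 9, 11, 16}, so |A + B| = 8.
Verify: 8 ≥ 5? Yes ✓.

CD lower bound = 5, actual |A + B| = 8.


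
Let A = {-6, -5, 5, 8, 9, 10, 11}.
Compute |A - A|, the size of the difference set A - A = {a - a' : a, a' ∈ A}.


A - A = {a - a' : a, a' ∈ A}; |A| = 7.
Bounds: 2|A|-1 ≤ |A - A| ≤ |A|² - |A| + 1, i.e. 13 ≤ |A - A| ≤ 43.
Note: 0 ∈ A - A always (from a - a). The set is symmetric: if d ∈ A - A then -d ∈ A - A.
Enumerate nonzero differences d = a - a' with a > a' (then include -d):
Positive differences: {1, 2, 3, 4, 5, 6, 10, 11, 13, 14, 15, 16, 17}
Full difference set: {0} ∪ (positive diffs) ∪ (negative diffs).
|A - A| = 1 + 2·13 = 27 (matches direct enumeration: 27).

|A - A| = 27


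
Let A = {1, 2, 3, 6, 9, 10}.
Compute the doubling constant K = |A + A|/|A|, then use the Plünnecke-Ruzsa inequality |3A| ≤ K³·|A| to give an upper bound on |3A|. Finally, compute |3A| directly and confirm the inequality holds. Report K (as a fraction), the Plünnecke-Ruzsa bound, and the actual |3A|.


|A| = 6.
Step 1: Compute A + A by enumerating all 36 pairs.
A + A = {2, 3, 4, 5, 6, 7, 8, 9, 10, 11, 12, 13, 15, 16, 18, 19, 20}, so |A + A| = 17.
Step 2: Doubling constant K = |A + A|/|A| = 17/6 = 17/6 ≈ 2.8333.
Step 3: Plünnecke-Ruzsa gives |3A| ≤ K³·|A| = (2.8333)³ · 6 ≈ 136.4722.
Step 4: Compute 3A = A + A + A directly by enumerating all triples (a,b,c) ∈ A³; |3A| = 28.
Step 5: Check 28 ≤ 136.4722? Yes ✓.

K = 17/6, Plünnecke-Ruzsa bound K³|A| ≈ 136.4722, |3A| = 28, inequality holds.


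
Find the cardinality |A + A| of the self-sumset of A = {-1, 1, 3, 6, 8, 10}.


A + A = {a + a' : a, a' ∈ A}; |A| = 6.
General bounds: 2|A| - 1 ≤ |A + A| ≤ |A|(|A|+1)/2, i.e. 11 ≤ |A + A| ≤ 21.
Lower bound 2|A|-1 is attained iff A is an arithmetic progression.
Enumerate sums a + a' for a ≤ a' (symmetric, so this suffices):
a = -1: -1+-1=-2, -1+1=0, -1+3=2, -1+6=5, -1+8=7, -1+10=9
a = 1: 1+1=2, 1+3=4, 1+6=7, 1+8=9, 1+10=11
a = 3: 3+3=6, 3+6=9, 3+8=11, 3+10=13
a = 6: 6+6=12, 6+8=14, 6+10=16
a = 8: 8+8=16, 8+10=18
a = 10: 10+10=20
Distinct sums: {-2, 0, 2, 4, 5, 6, 7, 9, 11, 12, 13, 14, 16, 18, 20}
|A + A| = 15

|A + A| = 15


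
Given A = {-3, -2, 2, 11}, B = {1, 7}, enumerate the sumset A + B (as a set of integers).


A + B = {a + b : a ∈ A, b ∈ B}.
Enumerate all |A|·|B| = 4·2 = 8 pairs (a, b) and collect distinct sums.
a = -3: -3+1=-2, -3+7=4
a = -2: -2+1=-1, -2+7=5
a = 2: 2+1=3, 2+7=9
a = 11: 11+1=12, 11+7=18
Collecting distinct sums: A + B = {-2, -1, 3, 4, 5, 9, 12, 18}
|A + B| = 8

A + B = {-2, -1, 3, 4, 5, 9, 12, 18}


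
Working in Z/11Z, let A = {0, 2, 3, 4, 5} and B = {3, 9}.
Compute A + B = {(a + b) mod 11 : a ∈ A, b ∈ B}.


Work in Z/11Z: reduce every sum a + b modulo 11.
Enumerate all 10 pairs:
a = 0: 0+3=3, 0+9=9
a = 2: 2+3=5, 2+9=0
a = 3: 3+3=6, 3+9=1
a = 4: 4+3=7, 4+9=2
a = 5: 5+3=8, 5+9=3
Distinct residues collected: {0, 1, 2, 3, 5, 6, 7, 8, 9}
|A + B| = 9 (out of 11 total residues).

A + B = {0, 1, 2, 3, 5, 6, 7, 8, 9}


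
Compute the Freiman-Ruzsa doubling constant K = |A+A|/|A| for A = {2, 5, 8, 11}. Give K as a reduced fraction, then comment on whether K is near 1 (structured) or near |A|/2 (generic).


|A| = 4.
Compute A + A by enumerating all 16 pairs.
A + A = {4, 7, 10, 13, 16, 19, 22}, so |A + A| = 7.
K = |A + A| / |A| = 7/4 (already in lowest terms) ≈ 1.7500.
Reference: AP of size 4 gives K = 7/4 ≈ 1.7500; a fully generic set of size 4 gives K ≈ 2.5000.

|A| = 4, |A + A| = 7, K = 7/4.


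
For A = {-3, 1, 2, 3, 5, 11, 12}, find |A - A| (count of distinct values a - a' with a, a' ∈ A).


A - A = {a - a' : a, a' ∈ A}; |A| = 7.
Bounds: 2|A|-1 ≤ |A - A| ≤ |A|² - |A| + 1, i.e. 13 ≤ |A - A| ≤ 43.
Note: 0 ∈ A - A always (from a - a). The set is symmetric: if d ∈ A - A then -d ∈ A - A.
Enumerate nonzero differences d = a - a' with a > a' (then include -d):
Positive differences: {1, 2, 3, 4, 5, 6, 7, 8, 9, 10, 11, 14, 15}
Full difference set: {0} ∪ (positive diffs) ∪ (negative diffs).
|A - A| = 1 + 2·13 = 27 (matches direct enumeration: 27).

|A - A| = 27


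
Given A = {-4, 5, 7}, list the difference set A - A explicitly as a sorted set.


A - A = {a - a' : a, a' ∈ A}.
Compute a - a' for each ordered pair (a, a'):
a = -4: -4--4=0, -4-5=-9, -4-7=-11
a = 5: 5--4=9, 5-5=0, 5-7=-2
a = 7: 7--4=11, 7-5=2, 7-7=0
Collecting distinct values (and noting 0 appears from a-a):
A - A = {-11, -9, -2, 0, 2, 9, 11}
|A - A| = 7

A - A = {-11, -9, -2, 0, 2, 9, 11}


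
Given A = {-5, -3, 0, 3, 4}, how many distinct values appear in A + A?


A + A = {a + a' : a, a' ∈ A}; |A| = 5.
General bounds: 2|A| - 1 ≤ |A + A| ≤ |A|(|A|+1)/2, i.e. 9 ≤ |A + A| ≤ 15.
Lower bound 2|A|-1 is attained iff A is an arithmetic progression.
Enumerate sums a + a' for a ≤ a' (symmetric, so this suffices):
a = -5: -5+-5=-10, -5+-3=-8, -5+0=-5, -5+3=-2, -5+4=-1
a = -3: -3+-3=-6, -3+0=-3, -3+3=0, -3+4=1
a = 0: 0+0=0, 0+3=3, 0+4=4
a = 3: 3+3=6, 3+4=7
a = 4: 4+4=8
Distinct sums: {-10, -8, -6, -5, -3, -2, -1, 0, 1, 3, 4, 6, 7, 8}
|A + A| = 14

|A + A| = 14


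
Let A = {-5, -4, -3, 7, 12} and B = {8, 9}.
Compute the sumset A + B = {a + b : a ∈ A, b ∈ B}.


A + B = {a + b : a ∈ A, b ∈ B}.
Enumerate all |A|·|B| = 5·2 = 10 pairs (a, b) and collect distinct sums.
a = -5: -5+8=3, -5+9=4
a = -4: -4+8=4, -4+9=5
a = -3: -3+8=5, -3+9=6
a = 7: 7+8=15, 7+9=16
a = 12: 12+8=20, 12+9=21
Collecting distinct sums: A + B = {3, 4, 5, 6, 15, 16, 20, 21}
|A + B| = 8

A + B = {3, 4, 5, 6, 15, 16, 20, 21}


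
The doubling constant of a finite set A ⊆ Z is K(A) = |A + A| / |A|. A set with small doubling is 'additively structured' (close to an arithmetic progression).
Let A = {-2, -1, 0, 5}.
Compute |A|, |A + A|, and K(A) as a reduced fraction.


|A| = 4.
Compute A + A by enumerating all 16 pairs.
A + A = {-4, -3, -2, -1, 0, 3, 4, 5, 10}, so |A + A| = 9.
K = |A + A| / |A| = 9/4 (already in lowest terms) ≈ 2.2500.
Reference: AP of size 4 gives K = 7/4 ≈ 1.7500; a fully generic set of size 4 gives K ≈ 2.5000.

|A| = 4, |A + A| = 9, K = 9/4.


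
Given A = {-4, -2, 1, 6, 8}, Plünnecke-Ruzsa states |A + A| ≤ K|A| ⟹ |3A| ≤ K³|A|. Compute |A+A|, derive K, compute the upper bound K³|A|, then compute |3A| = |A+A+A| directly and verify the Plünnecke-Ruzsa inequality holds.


|A| = 5.
Step 1: Compute A + A by enumerating all 25 pairs.
A + A = {-8, -6, -4, -3, -1, 2, 4, 6, 7, 9, 12, 14, 16}, so |A + A| = 13.
Step 2: Doubling constant K = |A + A|/|A| = 13/5 = 13/5 ≈ 2.6000.
Step 3: Plünnecke-Ruzsa gives |3A| ≤ K³·|A| = (2.6000)³ · 5 ≈ 87.8800.
Step 4: Compute 3A = A + A + A directly by enumerating all triples (a,b,c) ∈ A³; |3A| = 25.
Step 5: Check 25 ≤ 87.8800? Yes ✓.

K = 13/5, Plünnecke-Ruzsa bound K³|A| ≈ 87.8800, |3A| = 25, inequality holds.


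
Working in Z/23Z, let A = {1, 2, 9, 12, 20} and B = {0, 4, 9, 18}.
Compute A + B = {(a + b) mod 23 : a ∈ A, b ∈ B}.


Work in Z/23Z: reduce every sum a + b modulo 23.
Enumerate all 20 pairs:
a = 1: 1+0=1, 1+4=5, 1+9=10, 1+18=19
a = 2: 2+0=2, 2+4=6, 2+9=11, 2+18=20
a = 9: 9+0=9, 9+4=13, 9+9=18, 9+18=4
a = 12: 12+0=12, 12+4=16, 12+9=21, 12+18=7
a = 20: 20+0=20, 20+4=1, 20+9=6, 20+18=15
Distinct residues collected: {1, 2, 4, 5, 6, 7, 9, 10, 11, 12, 13, 15, 16, 18, 19, 20, 21}
|A + B| = 17 (out of 23 total residues).

A + B = {1, 2, 4, 5, 6, 7, 9, 10, 11, 12, 13, 15, 16, 18, 19, 20, 21}


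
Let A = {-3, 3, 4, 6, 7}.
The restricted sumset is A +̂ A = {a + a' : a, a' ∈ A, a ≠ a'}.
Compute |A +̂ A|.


Restricted sumset: A +̂ A = {a + a' : a ∈ A, a' ∈ A, a ≠ a'}.
Equivalently, take A + A and drop any sum 2a that is achievable ONLY as a + a for a ∈ A (i.e. sums representable only with equal summands).
Enumerate pairs (a, a') with a < a' (symmetric, so each unordered pair gives one sum; this covers all a ≠ a'):
  -3 + 3 = 0
  -3 + 4 = 1
  -3 + 6 = 3
  -3 + 7 = 4
  3 + 4 = 7
  3 + 6 = 9
  3 + 7 = 10
  4 + 6 = 10
  4 + 7 = 11
  6 + 7 = 13
Collected distinct sums: {0, 1, 3, 4, 7, 9, 10, 11, 13}
|A +̂ A| = 9
(Reference bound: |A +̂ A| ≥ 2|A| - 3 for |A| ≥ 2, with |A| = 5 giving ≥ 7.)

|A +̂ A| = 9


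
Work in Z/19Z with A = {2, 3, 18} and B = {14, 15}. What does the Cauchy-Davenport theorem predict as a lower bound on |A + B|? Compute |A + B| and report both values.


Cauchy-Davenport: |A + B| ≥ min(p, |A| + |B| - 1) for A, B nonempty in Z/pZ.
|A| = 3, |B| = 2, p = 19.
CD lower bound = min(19, 3 + 2 - 1) = min(19, 4) = 4.
Compute A + B mod 19 directly:
a = 2: 2+14=16, 2+15=17
a = 3: 3+14=17, 3+15=18
a = 18: 18+14=13, 18+15=14
A + B = {13, 14, 16, 17, 18}, so |A + B| = 5.
Verify: 5 ≥ 4? Yes ✓.

CD lower bound = 4, actual |A + B| = 5.


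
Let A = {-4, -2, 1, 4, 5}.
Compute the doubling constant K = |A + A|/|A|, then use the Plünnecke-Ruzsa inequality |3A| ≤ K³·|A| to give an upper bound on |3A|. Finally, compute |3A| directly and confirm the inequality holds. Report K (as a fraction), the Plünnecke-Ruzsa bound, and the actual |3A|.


|A| = 5.
Step 1: Compute A + A by enumerating all 25 pairs.
A + A = {-8, -6, -4, -3, -1, 0, 1, 2, 3, 5, 6, 8, 9, 10}, so |A + A| = 14.
Step 2: Doubling constant K = |A + A|/|A| = 14/5 = 14/5 ≈ 2.8000.
Step 3: Plünnecke-Ruzsa gives |3A| ≤ K³·|A| = (2.8000)³ · 5 ≈ 109.7600.
Step 4: Compute 3A = A + A + A directly by enumerating all triples (a,b,c) ∈ A³; |3A| = 26.
Step 5: Check 26 ≤ 109.7600? Yes ✓.

K = 14/5, Plünnecke-Ruzsa bound K³|A| ≈ 109.7600, |3A| = 26, inequality holds.


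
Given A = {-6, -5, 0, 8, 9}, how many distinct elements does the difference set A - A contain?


A - A = {a - a' : a, a' ∈ A}; |A| = 5.
Bounds: 2|A|-1 ≤ |A - A| ≤ |A|² - |A| + 1, i.e. 9 ≤ |A - A| ≤ 21.
Note: 0 ∈ A - A always (from a - a). The set is symmetric: if d ∈ A - A then -d ∈ A - A.
Enumerate nonzero differences d = a - a' with a > a' (then include -d):
Positive differences: {1, 5, 6, 8, 9, 13, 14, 15}
Full difference set: {0} ∪ (positive diffs) ∪ (negative diffs).
|A - A| = 1 + 2·8 = 17 (matches direct enumeration: 17).

|A - A| = 17


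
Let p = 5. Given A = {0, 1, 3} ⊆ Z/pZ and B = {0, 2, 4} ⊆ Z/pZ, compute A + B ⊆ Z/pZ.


Work in Z/5Z: reduce every sum a + b modulo 5.
Enumerate all 9 pairs:
a = 0: 0+0=0, 0+2=2, 0+4=4
a = 1: 1+0=1, 1+2=3, 1+4=0
a = 3: 3+0=3, 3+2=0, 3+4=2
Distinct residues collected: {0, 1, 2, 3, 4}
|A + B| = 5 (out of 5 total residues).

A + B = {0, 1, 2, 3, 4}


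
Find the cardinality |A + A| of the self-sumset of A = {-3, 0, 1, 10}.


A + A = {a + a' : a, a' ∈ A}; |A| = 4.
General bounds: 2|A| - 1 ≤ |A + A| ≤ |A|(|A|+1)/2, i.e. 7 ≤ |A + A| ≤ 10.
Lower bound 2|A|-1 is attained iff A is an arithmetic progression.
Enumerate sums a + a' for a ≤ a' (symmetric, so this suffices):
a = -3: -3+-3=-6, -3+0=-3, -3+1=-2, -3+10=7
a = 0: 0+0=0, 0+1=1, 0+10=10
a = 1: 1+1=2, 1+10=11
a = 10: 10+10=20
Distinct sums: {-6, -3, -2, 0, 1, 2, 7, 10, 11, 20}
|A + A| = 10

|A + A| = 10


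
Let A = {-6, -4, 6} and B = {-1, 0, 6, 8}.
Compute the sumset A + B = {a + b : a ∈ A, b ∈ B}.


A + B = {a + b : a ∈ A, b ∈ B}.
Enumerate all |A|·|B| = 3·4 = 12 pairs (a, b) and collect distinct sums.
a = -6: -6+-1=-7, -6+0=-6, -6+6=0, -6+8=2
a = -4: -4+-1=-5, -4+0=-4, -4+6=2, -4+8=4
a = 6: 6+-1=5, 6+0=6, 6+6=12, 6+8=14
Collecting distinct sums: A + B = {-7, -6, -5, -4, 0, 2, 4, 5, 6, 12, 14}
|A + B| = 11

A + B = {-7, -6, -5, -4, 0, 2, 4, 5, 6, 12, 14}


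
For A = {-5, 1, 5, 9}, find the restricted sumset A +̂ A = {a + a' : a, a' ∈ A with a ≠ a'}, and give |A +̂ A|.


Restricted sumset: A +̂ A = {a + a' : a ∈ A, a' ∈ A, a ≠ a'}.
Equivalently, take A + A and drop any sum 2a that is achievable ONLY as a + a for a ∈ A (i.e. sums representable only with equal summands).
Enumerate pairs (a, a') with a < a' (symmetric, so each unordered pair gives one sum; this covers all a ≠ a'):
  -5 + 1 = -4
  -5 + 5 = 0
  -5 + 9 = 4
  1 + 5 = 6
  1 + 9 = 10
  5 + 9 = 14
Collected distinct sums: {-4, 0, 4, 6, 10, 14}
|A +̂ A| = 6
(Reference bound: |A +̂ A| ≥ 2|A| - 3 for |A| ≥ 2, with |A| = 4 giving ≥ 5.)

|A +̂ A| = 6


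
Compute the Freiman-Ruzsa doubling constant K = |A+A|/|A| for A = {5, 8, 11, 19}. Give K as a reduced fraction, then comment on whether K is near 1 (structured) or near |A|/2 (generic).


|A| = 4.
Compute A + A by enumerating all 16 pairs.
A + A = {10, 13, 16, 19, 22, 24, 27, 30, 38}, so |A + A| = 9.
K = |A + A| / |A| = 9/4 (already in lowest terms) ≈ 2.2500.
Reference: AP of size 4 gives K = 7/4 ≈ 1.7500; a fully generic set of size 4 gives K ≈ 2.5000.

|A| = 4, |A + A| = 9, K = 9/4.


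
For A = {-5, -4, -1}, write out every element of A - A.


A - A = {a - a' : a, a' ∈ A}.
Compute a - a' for each ordered pair (a, a'):
a = -5: -5--5=0, -5--4=-1, -5--1=-4
a = -4: -4--5=1, -4--4=0, -4--1=-3
a = -1: -1--5=4, -1--4=3, -1--1=0
Collecting distinct values (and noting 0 appears from a-a):
A - A = {-4, -3, -1, 0, 1, 3, 4}
|A - A| = 7

A - A = {-4, -3, -1, 0, 1, 3, 4}


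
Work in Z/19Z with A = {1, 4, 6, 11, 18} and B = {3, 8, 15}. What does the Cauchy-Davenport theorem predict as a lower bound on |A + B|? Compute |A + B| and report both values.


Cauchy-Davenport: |A + B| ≥ min(p, |A| + |B| - 1) for A, B nonempty in Z/pZ.
|A| = 5, |B| = 3, p = 19.
CD lower bound = min(19, 5 + 3 - 1) = min(19, 7) = 7.
Compute A + B mod 19 directly:
a = 1: 1+3=4, 1+8=9, 1+15=16
a = 4: 4+3=7, 4+8=12, 4+15=0
a = 6: 6+3=9, 6+8=14, 6+15=2
a = 11: 11+3=14, 11+8=0, 11+15=7
a = 18: 18+3=2, 18+8=7, 18+15=14
A + B = {0, 2, 4, 7, 9, 12, 14, 16}, so |A + B| = 8.
Verify: 8 ≥ 7? Yes ✓.

CD lower bound = 7, actual |A + B| = 8.


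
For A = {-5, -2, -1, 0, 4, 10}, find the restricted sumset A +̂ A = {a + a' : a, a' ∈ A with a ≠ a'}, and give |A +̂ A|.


Restricted sumset: A +̂ A = {a + a' : a ∈ A, a' ∈ A, a ≠ a'}.
Equivalently, take A + A and drop any sum 2a that is achievable ONLY as a + a for a ∈ A (i.e. sums representable only with equal summands).
Enumerate pairs (a, a') with a < a' (symmetric, so each unordered pair gives one sum; this covers all a ≠ a'):
  -5 + -2 = -7
  -5 + -1 = -6
  -5 + 0 = -5
  -5 + 4 = -1
  -5 + 10 = 5
  -2 + -1 = -3
  -2 + 0 = -2
  -2 + 4 = 2
  -2 + 10 = 8
  -1 + 0 = -1
  -1 + 4 = 3
  -1 + 10 = 9
  0 + 4 = 4
  0 + 10 = 10
  4 + 10 = 14
Collected distinct sums: {-7, -6, -5, -3, -2, -1, 2, 3, 4, 5, 8, 9, 10, 14}
|A +̂ A| = 14
(Reference bound: |A +̂ A| ≥ 2|A| - 3 for |A| ≥ 2, with |A| = 6 giving ≥ 9.)

|A +̂ A| = 14


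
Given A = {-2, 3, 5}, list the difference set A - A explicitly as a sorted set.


A - A = {a - a' : a, a' ∈ A}.
Compute a - a' for each ordered pair (a, a'):
a = -2: -2--2=0, -2-3=-5, -2-5=-7
a = 3: 3--2=5, 3-3=0, 3-5=-2
a = 5: 5--2=7, 5-3=2, 5-5=0
Collecting distinct values (and noting 0 appears from a-a):
A - A = {-7, -5, -2, 0, 2, 5, 7}
|A - A| = 7

A - A = {-7, -5, -2, 0, 2, 5, 7}


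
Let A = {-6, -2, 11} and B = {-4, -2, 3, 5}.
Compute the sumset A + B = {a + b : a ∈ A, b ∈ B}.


A + B = {a + b : a ∈ A, b ∈ B}.
Enumerate all |A|·|B| = 3·4 = 12 pairs (a, b) and collect distinct sums.
a = -6: -6+-4=-10, -6+-2=-8, -6+3=-3, -6+5=-1
a = -2: -2+-4=-6, -2+-2=-4, -2+3=1, -2+5=3
a = 11: 11+-4=7, 11+-2=9, 11+3=14, 11+5=16
Collecting distinct sums: A + B = {-10, -8, -6, -4, -3, -1, 1, 3, 7, 9, 14, 16}
|A + B| = 12

A + B = {-10, -8, -6, -4, -3, -1, 1, 3, 7, 9, 14, 16}


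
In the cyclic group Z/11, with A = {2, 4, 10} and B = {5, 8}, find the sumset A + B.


Work in Z/11Z: reduce every sum a + b modulo 11.
Enumerate all 6 pairs:
a = 2: 2+5=7, 2+8=10
a = 4: 4+5=9, 4+8=1
a = 10: 10+5=4, 10+8=7
Distinct residues collected: {1, 4, 7, 9, 10}
|A + B| = 5 (out of 11 total residues).

A + B = {1, 4, 7, 9, 10}


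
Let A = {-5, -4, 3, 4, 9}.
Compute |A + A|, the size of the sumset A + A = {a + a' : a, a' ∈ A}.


A + A = {a + a' : a, a' ∈ A}; |A| = 5.
General bounds: 2|A| - 1 ≤ |A + A| ≤ |A|(|A|+1)/2, i.e. 9 ≤ |A + A| ≤ 15.
Lower bound 2|A|-1 is attained iff A is an arithmetic progression.
Enumerate sums a + a' for a ≤ a' (symmetric, so this suffices):
a = -5: -5+-5=-10, -5+-4=-9, -5+3=-2, -5+4=-1, -5+9=4
a = -4: -4+-4=-8, -4+3=-1, -4+4=0, -4+9=5
a = 3: 3+3=6, 3+4=7, 3+9=12
a = 4: 4+4=8, 4+9=13
a = 9: 9+9=18
Distinct sums: {-10, -9, -8, -2, -1, 0, 4, 5, 6, 7, 8, 12, 13, 18}
|A + A| = 14

|A + A| = 14


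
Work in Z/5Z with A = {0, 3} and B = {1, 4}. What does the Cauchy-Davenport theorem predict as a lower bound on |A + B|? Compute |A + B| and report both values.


Cauchy-Davenport: |A + B| ≥ min(p, |A| + |B| - 1) for A, B nonempty in Z/pZ.
|A| = 2, |B| = 2, p = 5.
CD lower bound = min(5, 2 + 2 - 1) = min(5, 3) = 3.
Compute A + B mod 5 directly:
a = 0: 0+1=1, 0+4=4
a = 3: 3+1=4, 3+4=2
A + B = {1, 2, 4}, so |A + B| = 3.
Verify: 3 ≥ 3? Yes ✓.

CD lower bound = 3, actual |A + B| = 3.


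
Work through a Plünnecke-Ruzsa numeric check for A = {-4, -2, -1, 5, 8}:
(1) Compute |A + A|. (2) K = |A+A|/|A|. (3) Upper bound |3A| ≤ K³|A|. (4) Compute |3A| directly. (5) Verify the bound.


|A| = 5.
Step 1: Compute A + A by enumerating all 25 pairs.
A + A = {-8, -6, -5, -4, -3, -2, 1, 3, 4, 6, 7, 10, 13, 16}, so |A + A| = 14.
Step 2: Doubling constant K = |A + A|/|A| = 14/5 = 14/5 ≈ 2.8000.
Step 3: Plünnecke-Ruzsa gives |3A| ≤ K³·|A| = (2.8000)³ · 5 ≈ 109.7600.
Step 4: Compute 3A = A + A + A directly by enumerating all triples (a,b,c) ∈ A³; |3A| = 26.
Step 5: Check 26 ≤ 109.7600? Yes ✓.

K = 14/5, Plünnecke-Ruzsa bound K³|A| ≈ 109.7600, |3A| = 26, inequality holds.


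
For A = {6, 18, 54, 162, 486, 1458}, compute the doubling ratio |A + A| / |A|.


|A| = 6.
Compute A + A by enumerating all 36 pairs.
A + A = {12, 24, 36, 60, 72, 108, 168, 180, 216, 324, 492, 504, 540, 648, 972, 1464, 1476, 1512, 1620, 1944, 2916}, so |A + A| = 21.
K = |A + A| / |A| = 21/6 = 7/2 ≈ 3.5000.
Reference: AP of size 6 gives K = 11/6 ≈ 1.8333; a fully generic set of size 6 gives K ≈ 3.5000.

|A| = 6, |A + A| = 21, K = 21/6 = 7/2.


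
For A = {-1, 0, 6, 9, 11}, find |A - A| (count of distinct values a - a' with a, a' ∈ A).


A - A = {a - a' : a, a' ∈ A}; |A| = 5.
Bounds: 2|A|-1 ≤ |A - A| ≤ |A|² - |A| + 1, i.e. 9 ≤ |A - A| ≤ 21.
Note: 0 ∈ A - A always (from a - a). The set is symmetric: if d ∈ A - A then -d ∈ A - A.
Enumerate nonzero differences d = a - a' with a > a' (then include -d):
Positive differences: {1, 2, 3, 5, 6, 7, 9, 10, 11, 12}
Full difference set: {0} ∪ (positive diffs) ∪ (negative diffs).
|A - A| = 1 + 2·10 = 21 (matches direct enumeration: 21).

|A - A| = 21


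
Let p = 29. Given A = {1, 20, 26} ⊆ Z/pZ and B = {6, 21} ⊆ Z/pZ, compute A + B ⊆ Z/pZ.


Work in Z/29Z: reduce every sum a + b modulo 29.
Enumerate all 6 pairs:
a = 1: 1+6=7, 1+21=22
a = 20: 20+6=26, 20+21=12
a = 26: 26+6=3, 26+21=18
Distinct residues collected: {3, 7, 12, 18, 22, 26}
|A + B| = 6 (out of 29 total residues).

A + B = {3, 7, 12, 18, 22, 26}


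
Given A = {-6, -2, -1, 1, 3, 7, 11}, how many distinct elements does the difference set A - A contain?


A - A = {a - a' : a, a' ∈ A}; |A| = 7.
Bounds: 2|A|-1 ≤ |A - A| ≤ |A|² - |A| + 1, i.e. 13 ≤ |A - A| ≤ 43.
Note: 0 ∈ A - A always (from a - a). The set is symmetric: if d ∈ A - A then -d ∈ A - A.
Enumerate nonzero differences d = a - a' with a > a' (then include -d):
Positive differences: {1, 2, 3, 4, 5, 6, 7, 8, 9, 10, 12, 13, 17}
Full difference set: {0} ∪ (positive diffs) ∪ (negative diffs).
|A - A| = 1 + 2·13 = 27 (matches direct enumeration: 27).

|A - A| = 27


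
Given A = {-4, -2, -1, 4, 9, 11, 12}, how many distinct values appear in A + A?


A + A = {a + a' : a, a' ∈ A}; |A| = 7.
General bounds: 2|A| - 1 ≤ |A + A| ≤ |A|(|A|+1)/2, i.e. 13 ≤ |A + A| ≤ 28.
Lower bound 2|A|-1 is attained iff A is an arithmetic progression.
Enumerate sums a + a' for a ≤ a' (symmetric, so this suffices):
a = -4: -4+-4=-8, -4+-2=-6, -4+-1=-5, -4+4=0, -4+9=5, -4+11=7, -4+12=8
a = -2: -2+-2=-4, -2+-1=-3, -2+4=2, -2+9=7, -2+11=9, -2+12=10
a = -1: -1+-1=-2, -1+4=3, -1+9=8, -1+11=10, -1+12=11
a = 4: 4+4=8, 4+9=13, 4+11=15, 4+12=16
a = 9: 9+9=18, 9+11=20, 9+12=21
a = 11: 11+11=22, 11+12=23
a = 12: 12+12=24
Distinct sums: {-8, -6, -5, -4, -3, -2, 0, 2, 3, 5, 7, 8, 9, 10, 11, 13, 15, 16, 18, 20, 21, 22, 23, 24}
|A + A| = 24

|A + A| = 24


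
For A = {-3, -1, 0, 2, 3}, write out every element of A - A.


A - A = {a - a' : a, a' ∈ A}.
Compute a - a' for each ordered pair (a, a'):
a = -3: -3--3=0, -3--1=-2, -3-0=-3, -3-2=-5, -3-3=-6
a = -1: -1--3=2, -1--1=0, -1-0=-1, -1-2=-3, -1-3=-4
a = 0: 0--3=3, 0--1=1, 0-0=0, 0-2=-2, 0-3=-3
a = 2: 2--3=5, 2--1=3, 2-0=2, 2-2=0, 2-3=-1
a = 3: 3--3=6, 3--1=4, 3-0=3, 3-2=1, 3-3=0
Collecting distinct values (and noting 0 appears from a-a):
A - A = {-6, -5, -4, -3, -2, -1, 0, 1, 2, 3, 4, 5, 6}
|A - A| = 13

A - A = {-6, -5, -4, -3, -2, -1, 0, 1, 2, 3, 4, 5, 6}


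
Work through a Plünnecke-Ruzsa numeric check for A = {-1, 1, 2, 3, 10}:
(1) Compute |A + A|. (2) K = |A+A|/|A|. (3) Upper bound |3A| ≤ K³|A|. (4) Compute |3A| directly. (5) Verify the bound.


|A| = 5.
Step 1: Compute A + A by enumerating all 25 pairs.
A + A = {-2, 0, 1, 2, 3, 4, 5, 6, 9, 11, 12, 13, 20}, so |A + A| = 13.
Step 2: Doubling constant K = |A + A|/|A| = 13/5 = 13/5 ≈ 2.6000.
Step 3: Plünnecke-Ruzsa gives |3A| ≤ K³·|A| = (2.6000)³ · 5 ≈ 87.8800.
Step 4: Compute 3A = A + A + A directly by enumerating all triples (a,b,c) ∈ A³; |3A| = 24.
Step 5: Check 24 ≤ 87.8800? Yes ✓.

K = 13/5, Plünnecke-Ruzsa bound K³|A| ≈ 87.8800, |3A| = 24, inequality holds.


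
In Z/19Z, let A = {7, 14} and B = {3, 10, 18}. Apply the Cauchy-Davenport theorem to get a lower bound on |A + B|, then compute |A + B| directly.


Cauchy-Davenport: |A + B| ≥ min(p, |A| + |B| - 1) for A, B nonempty in Z/pZ.
|A| = 2, |B| = 3, p = 19.
CD lower bound = min(19, 2 + 3 - 1) = min(19, 4) = 4.
Compute A + B mod 19 directly:
a = 7: 7+3=10, 7+10=17, 7+18=6
a = 14: 14+3=17, 14+10=5, 14+18=13
A + B = {5, 6, 10, 13, 17}, so |A + B| = 5.
Verify: 5 ≥ 4? Yes ✓.

CD lower bound = 4, actual |A + B| = 5.


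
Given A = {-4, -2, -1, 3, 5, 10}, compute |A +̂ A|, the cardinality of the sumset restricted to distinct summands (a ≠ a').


Restricted sumset: A +̂ A = {a + a' : a ∈ A, a' ∈ A, a ≠ a'}.
Equivalently, take A + A and drop any sum 2a that is achievable ONLY as a + a for a ∈ A (i.e. sums representable only with equal summands).
Enumerate pairs (a, a') with a < a' (symmetric, so each unordered pair gives one sum; this covers all a ≠ a'):
  -4 + -2 = -6
  -4 + -1 = -5
  -4 + 3 = -1
  -4 + 5 = 1
  -4 + 10 = 6
  -2 + -1 = -3
  -2 + 3 = 1
  -2 + 5 = 3
  -2 + 10 = 8
  -1 + 3 = 2
  -1 + 5 = 4
  -1 + 10 = 9
  3 + 5 = 8
  3 + 10 = 13
  5 + 10 = 15
Collected distinct sums: {-6, -5, -3, -1, 1, 2, 3, 4, 6, 8, 9, 13, 15}
|A +̂ A| = 13
(Reference bound: |A +̂ A| ≥ 2|A| - 3 for |A| ≥ 2, with |A| = 6 giving ≥ 9.)

|A +̂ A| = 13


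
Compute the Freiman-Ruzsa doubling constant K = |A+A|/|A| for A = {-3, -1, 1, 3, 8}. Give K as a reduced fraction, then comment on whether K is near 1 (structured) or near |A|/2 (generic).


|A| = 5.
Compute A + A by enumerating all 25 pairs.
A + A = {-6, -4, -2, 0, 2, 4, 5, 6, 7, 9, 11, 16}, so |A + A| = 12.
K = |A + A| / |A| = 12/5 (already in lowest terms) ≈ 2.4000.
Reference: AP of size 5 gives K = 9/5 ≈ 1.8000; a fully generic set of size 5 gives K ≈ 3.0000.

|A| = 5, |A + A| = 12, K = 12/5.


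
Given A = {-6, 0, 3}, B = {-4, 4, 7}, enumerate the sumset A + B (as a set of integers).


A + B = {a + b : a ∈ A, b ∈ B}.
Enumerate all |A|·|B| = 3·3 = 9 pairs (a, b) and collect distinct sums.
a = -6: -6+-4=-10, -6+4=-2, -6+7=1
a = 0: 0+-4=-4, 0+4=4, 0+7=7
a = 3: 3+-4=-1, 3+4=7, 3+7=10
Collecting distinct sums: A + B = {-10, -4, -2, -1, 1, 4, 7, 10}
|A + B| = 8

A + B = {-10, -4, -2, -1, 1, 4, 7, 10}


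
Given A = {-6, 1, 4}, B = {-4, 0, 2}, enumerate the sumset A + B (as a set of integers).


A + B = {a + b : a ∈ A, b ∈ B}.
Enumerate all |A|·|B| = 3·3 = 9 pairs (a, b) and collect distinct sums.
a = -6: -6+-4=-10, -6+0=-6, -6+2=-4
a = 1: 1+-4=-3, 1+0=1, 1+2=3
a = 4: 4+-4=0, 4+0=4, 4+2=6
Collecting distinct sums: A + B = {-10, -6, -4, -3, 0, 1, 3, 4, 6}
|A + B| = 9

A + B = {-10, -6, -4, -3, 0, 1, 3, 4, 6}


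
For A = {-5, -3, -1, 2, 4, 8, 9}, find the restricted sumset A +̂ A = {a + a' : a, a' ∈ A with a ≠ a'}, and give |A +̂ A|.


Restricted sumset: A +̂ A = {a + a' : a ∈ A, a' ∈ A, a ≠ a'}.
Equivalently, take A + A and drop any sum 2a that is achievable ONLY as a + a for a ∈ A (i.e. sums representable only with equal summands).
Enumerate pairs (a, a') with a < a' (symmetric, so each unordered pair gives one sum; this covers all a ≠ a'):
  -5 + -3 = -8
  -5 + -1 = -6
  -5 + 2 = -3
  -5 + 4 = -1
  -5 + 8 = 3
  -5 + 9 = 4
  -3 + -1 = -4
  -3 + 2 = -1
  -3 + 4 = 1
  -3 + 8 = 5
  -3 + 9 = 6
  -1 + 2 = 1
  -1 + 4 = 3
  -1 + 8 = 7
  -1 + 9 = 8
  2 + 4 = 6
  2 + 8 = 10
  2 + 9 = 11
  4 + 8 = 12
  4 + 9 = 13
  8 + 9 = 17
Collected distinct sums: {-8, -6, -4, -3, -1, 1, 3, 4, 5, 6, 7, 8, 10, 11, 12, 13, 17}
|A +̂ A| = 17
(Reference bound: |A +̂ A| ≥ 2|A| - 3 for |A| ≥ 2, with |A| = 7 giving ≥ 11.)

|A +̂ A| = 17


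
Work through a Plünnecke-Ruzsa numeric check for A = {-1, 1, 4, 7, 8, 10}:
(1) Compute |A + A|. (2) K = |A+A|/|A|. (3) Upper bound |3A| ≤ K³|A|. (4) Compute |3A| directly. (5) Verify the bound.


|A| = 6.
Step 1: Compute A + A by enumerating all 36 pairs.
A + A = {-2, 0, 2, 3, 5, 6, 7, 8, 9, 11, 12, 14, 15, 16, 17, 18, 20}, so |A + A| = 17.
Step 2: Doubling constant K = |A + A|/|A| = 17/6 = 17/6 ≈ 2.8333.
Step 3: Plünnecke-Ruzsa gives |3A| ≤ K³·|A| = (2.8333)³ · 6 ≈ 136.4722.
Step 4: Compute 3A = A + A + A directly by enumerating all triples (a,b,c) ∈ A³; |3A| = 31.
Step 5: Check 31 ≤ 136.4722? Yes ✓.

K = 17/6, Plünnecke-Ruzsa bound K³|A| ≈ 136.4722, |3A| = 31, inequality holds.


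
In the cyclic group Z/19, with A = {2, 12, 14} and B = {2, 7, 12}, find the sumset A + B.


Work in Z/19Z: reduce every sum a + b modulo 19.
Enumerate all 9 pairs:
a = 2: 2+2=4, 2+7=9, 2+12=14
a = 12: 12+2=14, 12+7=0, 12+12=5
a = 14: 14+2=16, 14+7=2, 14+12=7
Distinct residues collected: {0, 2, 4, 5, 7, 9, 14, 16}
|A + B| = 8 (out of 19 total residues).

A + B = {0, 2, 4, 5, 7, 9, 14, 16}


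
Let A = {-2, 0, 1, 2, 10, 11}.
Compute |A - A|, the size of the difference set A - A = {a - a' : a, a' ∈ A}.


A - A = {a - a' : a, a' ∈ A}; |A| = 6.
Bounds: 2|A|-1 ≤ |A - A| ≤ |A|² - |A| + 1, i.e. 11 ≤ |A - A| ≤ 31.
Note: 0 ∈ A - A always (from a - a). The set is symmetric: if d ∈ A - A then -d ∈ A - A.
Enumerate nonzero differences d = a - a' with a > a' (then include -d):
Positive differences: {1, 2, 3, 4, 8, 9, 10, 11, 12, 13}
Full difference set: {0} ∪ (positive diffs) ∪ (negative diffs).
|A - A| = 1 + 2·10 = 21 (matches direct enumeration: 21).

|A - A| = 21
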